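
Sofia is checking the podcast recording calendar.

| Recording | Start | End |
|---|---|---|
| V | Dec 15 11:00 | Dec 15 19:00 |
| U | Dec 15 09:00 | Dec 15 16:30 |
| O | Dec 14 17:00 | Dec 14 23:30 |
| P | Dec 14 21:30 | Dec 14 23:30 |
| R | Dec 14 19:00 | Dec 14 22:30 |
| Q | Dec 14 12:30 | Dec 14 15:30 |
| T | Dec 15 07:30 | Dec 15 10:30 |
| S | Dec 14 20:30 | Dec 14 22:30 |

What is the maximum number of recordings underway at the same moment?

Sweep the timeline, counting +1 at each start and −1 at each end (ends before starts at a tie):
Dec 14 12:30 start Q → 1
Dec 14 15:30 end Q → 0
Dec 14 17:00 start O → 1
Dec 14 19:00 start R → 2
Dec 14 20:30 start S → 3
Dec 14 21:30 start P → 4
Dec 14 22:30 end R → 3
Dec 14 22:30 end S → 2
Dec 14 23:30 end O → 1
Dec 14 23:30 end P → 0
Dec 15 07:30 start T → 1
Dec 15 09:00 start U → 2
Dec 15 10:30 end T → 1
Dec 15 11:00 start V → 2
Dec 15 16:30 end U → 1
Dec 15 19:00 end V → 0
Peak is 4, at Dec 14 21:30 (O, P, R, S).

4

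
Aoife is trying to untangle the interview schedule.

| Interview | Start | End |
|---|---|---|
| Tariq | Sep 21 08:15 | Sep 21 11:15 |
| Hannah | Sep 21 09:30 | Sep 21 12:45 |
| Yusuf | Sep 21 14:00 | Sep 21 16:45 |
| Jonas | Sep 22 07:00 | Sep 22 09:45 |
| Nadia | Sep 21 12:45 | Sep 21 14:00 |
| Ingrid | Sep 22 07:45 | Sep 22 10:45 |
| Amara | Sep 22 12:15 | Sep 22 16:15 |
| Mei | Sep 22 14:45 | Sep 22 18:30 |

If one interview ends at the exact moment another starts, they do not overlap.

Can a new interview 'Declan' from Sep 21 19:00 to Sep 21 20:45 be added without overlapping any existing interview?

Yes — the slot is free

Tariq: ends Sep 21 11:15 at or before Declan starts Sep 21 19:00 → clear.
Hannah: ends Sep 21 12:45 at or before Declan starts Sep 21 19:00 → clear.
Nadia: ends Sep 21 14:00 at or before Declan starts Sep 21 19:00 → clear.
Yusuf: ends Sep 21 16:45 at or before Declan starts Sep 21 19:00 → clear.
Jonas: starts Sep 22 07:00 at or after Declan ends Sep 21 20:45 → clear.
Ingrid: starts Sep 22 07:45 at or after Declan ends Sep 21 20:45 → clear.
Amara: starts Sep 22 12:15 at or after Declan ends Sep 21 20:45 → clear.
Mei: starts Sep 22 14:45 at or after Declan ends Sep 21 20:45 → clear.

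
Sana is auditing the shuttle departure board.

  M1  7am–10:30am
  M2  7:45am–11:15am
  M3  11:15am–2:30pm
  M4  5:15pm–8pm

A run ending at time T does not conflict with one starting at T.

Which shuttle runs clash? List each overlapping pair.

M1 & M2

Check each pair: they overlap iff neither finishes before the other starts.
Sorted by start: M1, M2, M3, M4.
M2 starts before M1 ends → M1 and M2 overlap.
M3 starts after M1 ends — done with M1.
M3 starts exactly when M2 ends (back-to-back, no overlap) — done with M2.
M4 starts after M3 ends.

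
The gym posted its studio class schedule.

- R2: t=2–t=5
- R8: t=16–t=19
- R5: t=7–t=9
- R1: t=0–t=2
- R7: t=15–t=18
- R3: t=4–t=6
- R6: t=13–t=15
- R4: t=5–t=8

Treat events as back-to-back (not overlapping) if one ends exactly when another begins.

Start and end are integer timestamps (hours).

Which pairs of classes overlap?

Sorted by start: R1, R2, R3, R4, R5, R6, R7, R8.
R2 starts exactly when R1 ends (back-to-back, no overlap) — done with R1.
R3 starts before R2 ends → R2 and R3 overlap.
R4 starts exactly when R2 ends (back-to-back, no overlap) — done with R2.
R4 starts before R3 ends → R3 and R4 overlap.
R5 starts after R3 ends — done with R3.
R5 starts before R4 ends → R4 and R5 overlap.
R6 starts after R4 ends — done with R4.
R6 starts after R5 ends — done with R5.
R7 starts exactly when R6 ends (back-to-back, no overlap) — done with R6.
R8 starts before R7 ends → R7 and R8 overlap.

R2 & R3, R3 & R4, R4 & R5, R7 & R8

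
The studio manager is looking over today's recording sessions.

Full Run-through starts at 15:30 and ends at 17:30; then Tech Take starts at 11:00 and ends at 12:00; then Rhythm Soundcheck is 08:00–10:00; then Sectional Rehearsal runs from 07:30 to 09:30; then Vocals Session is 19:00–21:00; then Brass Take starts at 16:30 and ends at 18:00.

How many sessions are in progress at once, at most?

2

Walk through starts and ends in time order (an end at T is processed before a start at T):
07:30 start Sectional Rehearsal → 1
08:00 start Rhythm Soundcheck → 2
09:30 end Sectional Rehearsal → 1
10:00 end Rhythm Soundcheck → 0
11:00 start Tech Take → 1
12:00 end Tech Take → 0
15:30 start Full Run-through → 1
16:30 start Brass Take → 2
17:30 end Full Run-through → 1
18:00 end Brass Take → 0
19:00 start Vocals Session → 1
21:00 end Vocals Session → 0
Peak is 2, at 08:00 (Rhythm Soundcheck, Sectional Rehearsal).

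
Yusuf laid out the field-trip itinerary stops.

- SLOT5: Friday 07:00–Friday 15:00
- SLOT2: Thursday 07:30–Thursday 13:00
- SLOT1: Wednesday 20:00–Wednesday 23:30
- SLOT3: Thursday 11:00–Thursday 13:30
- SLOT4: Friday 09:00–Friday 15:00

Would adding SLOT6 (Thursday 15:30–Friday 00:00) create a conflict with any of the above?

SLOT1: ends Wednesday 23:30 at or before SLOT6 starts Thursday 15:30 → clear.
SLOT2: ends Thursday 13:00 at or before SLOT6 starts Thursday 15:30 → clear.
SLOT3: ends Thursday 13:30 at or before SLOT6 starts Thursday 15:30 → clear.
SLOT5: starts Friday 07:00 at or after SLOT6 ends Friday 00:00 → clear.
SLOT4: starts Friday 09:00 at or after SLOT6 ends Friday 00:00 → clear.

No — it doesn't clash with anything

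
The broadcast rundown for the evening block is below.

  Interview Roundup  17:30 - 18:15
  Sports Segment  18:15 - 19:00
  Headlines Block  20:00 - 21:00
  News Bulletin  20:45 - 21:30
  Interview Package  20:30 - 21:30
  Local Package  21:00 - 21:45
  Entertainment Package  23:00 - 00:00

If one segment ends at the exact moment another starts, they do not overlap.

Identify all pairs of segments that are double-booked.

Headlines Block & Interview Package, Headlines Block & News Bulletin, Interview Package & Local Package, Interview Package & News Bulletin, Local Package & News Bulletin

Sorted by start: Interview Roundup, Sports Segment, Headlines Block, Interview Package, News Bulletin, Local Package, Entertainment Package.
Sports Segment starts exactly when Interview Roundup ends (back-to-back, no overlap); Interview Roundup is clear from here.
Headlines Block starts after Sports Segment ends; Sports Segment is clear from here.
Interview Package starts before Headlines Block ends → Headlines Block and Interview Package overlap.
News Bulletin starts before Headlines Block ends → Headlines Block and News Bulletin overlap.
Local Package starts exactly when Headlines Block ends (back-to-back, no overlap); Headlines Block is clear from here.
News Bulletin starts before Interview Package ends → Interview Package and News Bulletin overlap.
Local Package starts before Interview Package ends → Interview Package and Local Package overlap.
Entertainment Package starts after Interview Package ends.
Local Package starts before News Bulletin ends → News Bulletin and Local Package overlap.
Entertainment Package starts after News Bulletin ends.
Entertainment Package starts after Local Package ends.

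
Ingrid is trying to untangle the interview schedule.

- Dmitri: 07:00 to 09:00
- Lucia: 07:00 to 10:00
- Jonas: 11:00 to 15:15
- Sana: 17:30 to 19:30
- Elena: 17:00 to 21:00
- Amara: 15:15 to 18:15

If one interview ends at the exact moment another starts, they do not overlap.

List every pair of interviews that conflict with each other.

Sorted by start: Dmitri, Lucia, Jonas, Amara, Elena, Sana.
Lucia starts before Dmitri ends → Dmitri and Lucia overlap.
Jonas starts after Dmitri ends; Dmitri is clear from here.
Jonas starts after Lucia ends; Lucia is clear from here.
Amara starts exactly when Jonas ends (back-to-back, no overlap); Jonas is clear from here.
Elena starts before Amara ends → Amara and Elena overlap.
Sana starts before Amara ends → Amara and Sana overlap.
Sana starts before Elena ends → Elena and Sana overlap.

Amara & Elena, Amara & Sana, Dmitri & Lucia, Elena & Sana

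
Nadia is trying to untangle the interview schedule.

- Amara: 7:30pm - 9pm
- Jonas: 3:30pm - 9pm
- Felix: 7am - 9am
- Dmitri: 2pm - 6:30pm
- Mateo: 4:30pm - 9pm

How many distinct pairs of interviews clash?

Sorted by start: Felix, Dmitri, Jonas, Mateo, Amara.
Dmitri starts after Felix ends — done with Felix.
Jonas starts before Dmitri ends → Dmitri and Jonas overlap.
Mateo starts before Dmitri ends → Dmitri and Mateo overlap.
Amara starts after Dmitri ends.
Mateo starts before Jonas ends → Jonas and Mateo overlap.
Amara starts before Jonas ends → Jonas and Amara overlap.
Amara starts before Mateo ends → Mateo and Amara overlap.
Overlapping pairs: Amara & Jonas, Amara & Mateo, Dmitri & Jonas, Dmitri & Mateo, Jonas & Mateo — 5 in total.

5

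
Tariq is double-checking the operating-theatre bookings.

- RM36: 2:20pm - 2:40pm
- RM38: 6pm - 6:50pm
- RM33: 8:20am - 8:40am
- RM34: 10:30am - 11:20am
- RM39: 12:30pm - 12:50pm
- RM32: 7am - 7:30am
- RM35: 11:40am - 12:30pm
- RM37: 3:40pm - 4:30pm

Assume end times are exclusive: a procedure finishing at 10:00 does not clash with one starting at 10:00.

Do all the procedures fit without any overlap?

Sorted by start: RM32, RM33, RM34, RM35, RM39, RM36, RM37, RM38.
RM33 starts after RM32 ends, so nothing later overlaps RM32 either.
RM34 starts after RM33 ends, so nothing later overlaps RM33 either.
RM35 starts after RM34 ends, so nothing later overlaps RM34 either.
RM39 starts exactly when RM35 ends (back-to-back, no overlap), so nothing later overlaps RM35 either.
RM36 starts after RM39 ends, so nothing later overlaps RM39 either.
RM37 starts after RM36 ends, so nothing later overlaps RM36 either.
RM38 starts after RM37 ends.
Every pair is clear; the schedule has no overlaps.

Yes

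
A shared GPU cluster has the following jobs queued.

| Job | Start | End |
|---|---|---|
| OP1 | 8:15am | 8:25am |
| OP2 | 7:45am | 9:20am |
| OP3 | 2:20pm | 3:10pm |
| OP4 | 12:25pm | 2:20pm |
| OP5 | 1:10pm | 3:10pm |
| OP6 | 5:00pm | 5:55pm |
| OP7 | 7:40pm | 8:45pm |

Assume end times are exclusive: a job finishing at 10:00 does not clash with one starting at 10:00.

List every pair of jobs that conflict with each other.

OP1 & OP2, OP3 & OP5, OP4 & OP5

Sorted by start: OP2, OP1, OP4, OP5, OP3, OP6, OP7.
OP1 starts before OP2 ends → OP2 and OP1 overlap.
OP4 starts after OP2 ends; OP2 is clear from here.
OP4 starts after OP1 ends; OP1 is clear from here.
OP5 starts before OP4 ends → OP4 and OP5 overlap.
OP3 starts exactly when OP4 ends (back-to-back, no overlap); OP4 is clear from here.
OP3 starts before OP5 ends → OP5 and OP3 overlap.
OP6 starts after OP5 ends; OP5 is clear from here.
OP6 starts after OP3 ends; OP3 is clear from here.
OP7 starts after OP6 ends.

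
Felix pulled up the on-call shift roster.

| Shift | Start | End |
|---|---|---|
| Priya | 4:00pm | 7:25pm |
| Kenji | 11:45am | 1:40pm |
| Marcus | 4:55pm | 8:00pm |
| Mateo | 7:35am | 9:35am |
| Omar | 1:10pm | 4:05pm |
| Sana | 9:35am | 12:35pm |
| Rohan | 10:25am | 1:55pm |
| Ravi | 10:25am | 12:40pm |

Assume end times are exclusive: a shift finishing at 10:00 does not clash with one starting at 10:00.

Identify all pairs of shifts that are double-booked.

Kenji & Omar, Kenji & Ravi, Kenji & Rohan, Kenji & Sana, Marcus & Priya, Omar & Priya, Omar & Rohan, Ravi & Rohan, Ravi & Sana, Rohan & Sana

Sorted by start: Mateo, Sana, Rohan, Ravi, Kenji, Omar, Priya, Marcus.
Sana starts exactly when Mateo ends (back-to-back, no overlap); Mateo is clear from here.
Rohan starts before Sana ends → Sana and Rohan overlap.
Ravi starts before Sana ends → Sana and Ravi overlap.
Kenji starts before Sana ends → Sana and Kenji overlap.
Omar starts after Sana ends; Sana is clear from here.
Ravi starts before Rohan ends → Rohan and Ravi overlap.
Kenji starts before Rohan ends → Rohan and Kenji overlap.
Omar starts before Rohan ends → Rohan and Omar overlap.
Priya starts after Rohan ends; Rohan is clear from here.
Kenji starts before Ravi ends → Ravi and Kenji overlap.
Omar starts after Ravi ends; Ravi is clear from here.
Omar starts before Kenji ends → Kenji and Omar overlap.
Priya starts after Kenji ends; Kenji is clear from here.
Priya starts before Omar ends → Omar and Priya overlap.
Marcus starts after Omar ends.
Marcus starts before Priya ends → Priya and Marcus overlap.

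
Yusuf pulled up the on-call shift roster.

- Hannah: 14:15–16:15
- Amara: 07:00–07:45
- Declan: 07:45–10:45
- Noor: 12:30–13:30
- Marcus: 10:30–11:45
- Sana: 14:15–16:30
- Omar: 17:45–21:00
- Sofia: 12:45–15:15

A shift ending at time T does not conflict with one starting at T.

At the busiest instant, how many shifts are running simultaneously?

3

Sort all start/end points and keep a running count:
07:00 start Amara → 1
07:45 end Amara → 0
07:45 start Declan → 1
10:30 start Marcus → 2
10:45 end Declan → 1
11:45 end Marcus → 0
12:30 start Noor → 1
12:45 start Sofia → 2
13:30 end Noor → 1
14:15 start Hannah → 2
14:15 start Sana → 3
15:15 end Sofia → 2
16:15 end Hannah → 1
16:30 end Sana → 0
17:45 start Omar → 1
21:00 end Omar → 0
Peak is 3, at 14:15 (Hannah, Sana, Sofia).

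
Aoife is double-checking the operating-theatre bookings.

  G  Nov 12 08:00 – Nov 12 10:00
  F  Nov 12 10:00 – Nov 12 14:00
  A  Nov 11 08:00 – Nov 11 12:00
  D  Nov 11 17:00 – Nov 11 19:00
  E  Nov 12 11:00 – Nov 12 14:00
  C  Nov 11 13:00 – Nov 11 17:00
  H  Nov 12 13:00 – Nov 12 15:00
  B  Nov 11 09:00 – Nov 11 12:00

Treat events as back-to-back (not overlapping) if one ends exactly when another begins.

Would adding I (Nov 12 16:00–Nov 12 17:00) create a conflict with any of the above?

No — it doesn't clash with anything

A: ends Nov 11 12:00 at or before I starts Nov 12 16:00 → clear.
B: ends Nov 11 12:00 at or before I starts Nov 12 16:00 → clear.
C: ends Nov 11 17:00 at or before I starts Nov 12 16:00 → clear.
D: ends Nov 11 19:00 at or before I starts Nov 12 16:00 → clear.
G: ends Nov 12 10:00 at or before I starts Nov 12 16:00 → clear.
F: ends Nov 12 14:00 at or before I starts Nov 12 16:00 → clear.
E: ends Nov 12 14:00 at or before I starts Nov 12 16:00 → clear.
H: ends Nov 12 15:00 at or before I starts Nov 12 16:00 → clear.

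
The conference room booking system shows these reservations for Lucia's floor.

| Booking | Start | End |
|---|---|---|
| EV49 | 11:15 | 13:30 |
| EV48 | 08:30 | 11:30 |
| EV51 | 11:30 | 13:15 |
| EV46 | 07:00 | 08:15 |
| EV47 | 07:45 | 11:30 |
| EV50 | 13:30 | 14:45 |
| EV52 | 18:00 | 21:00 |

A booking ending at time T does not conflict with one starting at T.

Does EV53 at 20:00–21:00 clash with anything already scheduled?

EV46: ends 08:15 at or before EV53 starts 20:00 → clear.
EV47: ends 11:30 at or before EV53 starts 20:00 → clear.
EV48: ends 11:30 at or before EV53 starts 20:00 → clear.
EV49: ends 13:30 at or before EV53 starts 20:00 → clear.
EV51: ends 13:15 at or before EV53 starts 20:00 → clear.
EV50: ends 14:45 at or before EV53 starts 20:00 → clear.
EV52: starts 18:00 before EV53 ends 21:00, and ends 21:00 after EV53 starts 20:00 → overlap.
EV53 overlaps EV52.

Yes — it overlaps EV52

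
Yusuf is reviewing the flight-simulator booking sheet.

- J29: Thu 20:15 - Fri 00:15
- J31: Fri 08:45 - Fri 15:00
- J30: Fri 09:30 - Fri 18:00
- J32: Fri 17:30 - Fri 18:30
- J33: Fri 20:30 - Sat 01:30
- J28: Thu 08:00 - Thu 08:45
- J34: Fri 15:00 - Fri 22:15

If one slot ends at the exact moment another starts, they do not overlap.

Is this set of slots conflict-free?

Sorted by start: J28, J29, J31, J30, J34, J32, J33.
J29 starts after J28 ends, so nothing later overlaps J28 either.
J31 starts after J29 ends, so nothing later overlaps J29 either.
J30 starts before J31 ends → J31 and J30 overlap.
That's a conflict, so the schedule is not conflict-free.

No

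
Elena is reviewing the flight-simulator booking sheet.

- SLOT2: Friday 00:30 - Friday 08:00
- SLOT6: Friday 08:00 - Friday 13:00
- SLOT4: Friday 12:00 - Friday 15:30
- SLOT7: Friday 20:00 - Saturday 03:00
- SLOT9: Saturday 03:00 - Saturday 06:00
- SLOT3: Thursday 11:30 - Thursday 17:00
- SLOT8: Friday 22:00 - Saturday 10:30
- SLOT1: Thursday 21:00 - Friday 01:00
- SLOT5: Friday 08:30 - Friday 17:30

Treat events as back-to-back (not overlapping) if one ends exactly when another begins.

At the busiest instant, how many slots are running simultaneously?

3

Sort all start/end points and keep a running count:
Thursday 11:30 start SLOT3 → 1
Thursday 17:00 end SLOT3 → 0
Thursday 21:00 start SLOT1 → 1
Friday 00:30 start SLOT2 → 2
Friday 01:00 end SLOT1 → 1
Friday 08:00 end SLOT2 → 0
Friday 08:00 start SLOT6 → 1
Friday 08:30 start SLOT5 → 2
Friday 12:00 start SLOT4 → 3
Friday 13:00 end SLOT6 → 2
Friday 15:30 end SLOT4 → 1
Friday 17:30 end SLOT5 → 0
Friday 20:00 start SLOT7 → 1
Friday 22:00 start SLOT8 → 2
Saturday 03:00 end SLOT7 → 1
Saturday 03:00 start SLOT9 → 2
Saturday 06:00 end SLOT9 → 1
Saturday 10:30 end SLOT8 → 0
Peak is 3, at Friday 12:00 (SLOT4, SLOT5, SLOT6).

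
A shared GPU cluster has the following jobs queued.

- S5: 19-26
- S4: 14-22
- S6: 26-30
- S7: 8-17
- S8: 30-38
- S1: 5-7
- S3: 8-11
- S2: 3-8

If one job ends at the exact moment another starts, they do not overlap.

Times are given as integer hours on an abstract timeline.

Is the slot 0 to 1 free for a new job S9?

S2: starts 3 at or after S9 ends 1 → clear.
S1: starts 5 at or after S9 ends 1 → clear.
S3: starts 8 at or after S9 ends 1 → clear.
S7: starts 8 at or after S9 ends 1 → clear.
S4: starts 14 at or after S9 ends 1 → clear.
S5: starts 19 at or after S9 ends 1 → clear.
S6: starts 26 at or after S9 ends 1 → clear.
S8: starts 30 at or after S9 ends 1 → clear.

Yes — the slot is free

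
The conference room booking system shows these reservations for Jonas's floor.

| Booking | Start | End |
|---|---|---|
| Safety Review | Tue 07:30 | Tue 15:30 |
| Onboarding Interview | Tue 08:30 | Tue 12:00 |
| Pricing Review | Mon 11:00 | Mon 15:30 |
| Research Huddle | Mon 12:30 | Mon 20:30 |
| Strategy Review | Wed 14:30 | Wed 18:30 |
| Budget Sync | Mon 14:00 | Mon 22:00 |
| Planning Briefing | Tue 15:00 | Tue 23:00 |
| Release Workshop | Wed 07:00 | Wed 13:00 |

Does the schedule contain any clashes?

Sorted by start: Pricing Review, Research Huddle, Budget Sync, Safety Review, Onboarding Interview, Planning Briefing, Release Workshop, Strategy Review.
Research Huddle starts before Pricing Review ends → Pricing Review and Research Huddle overlap.
That's a conflict, so the schedule is not conflict-free.

Yes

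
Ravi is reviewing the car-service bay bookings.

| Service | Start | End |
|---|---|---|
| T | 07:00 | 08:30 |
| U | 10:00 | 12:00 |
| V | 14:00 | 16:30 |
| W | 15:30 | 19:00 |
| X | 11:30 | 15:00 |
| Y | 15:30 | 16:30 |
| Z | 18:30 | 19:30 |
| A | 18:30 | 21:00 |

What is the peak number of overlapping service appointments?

3

Sweep the timeline, counting +1 at each start and −1 at each end (ends before starts at a tie):
07:00 start T → 1
08:30 end T → 0
10:00 start U → 1
11:30 start X → 2
12:00 end U → 1
14:00 start V → 2
15:00 end X → 1
15:30 start W → 2
15:30 start Y → 3
16:30 end V → 2
16:30 end Y → 1
18:30 start A → 2
18:30 start Z → 3
19:00 end W → 2
19:30 end Z → 1
21:00 end A → 0
Peak is 3, at 15:30 (V, W, Y).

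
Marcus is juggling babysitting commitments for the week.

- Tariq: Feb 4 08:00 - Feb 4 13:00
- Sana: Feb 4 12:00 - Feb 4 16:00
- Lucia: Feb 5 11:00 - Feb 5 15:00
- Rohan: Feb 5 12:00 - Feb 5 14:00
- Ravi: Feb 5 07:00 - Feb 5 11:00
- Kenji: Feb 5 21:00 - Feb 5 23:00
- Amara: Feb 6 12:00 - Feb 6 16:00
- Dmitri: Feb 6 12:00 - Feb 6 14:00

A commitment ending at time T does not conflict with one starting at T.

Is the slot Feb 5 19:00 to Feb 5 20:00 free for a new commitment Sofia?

Yes — the slot is free

Tariq: ends Feb 4 13:00 at or before Sofia starts Feb 5 19:00 → clear.
Sana: ends Feb 4 16:00 at or before Sofia starts Feb 5 19:00 → clear.
Ravi: ends Feb 5 11:00 at or before Sofia starts Feb 5 19:00 → clear.
Lucia: ends Feb 5 15:00 at or before Sofia starts Feb 5 19:00 → clear.
Rohan: ends Feb 5 14:00 at or before Sofia starts Feb 5 19:00 → clear.
Kenji: starts Feb 5 21:00 at or after Sofia ends Feb 5 20:00 → clear.
Amara: starts Feb 6 12:00 at or after Sofia ends Feb 5 20:00 → clear.
Dmitri: starts Feb 6 12:00 at or after Sofia ends Feb 5 20:00 → clear.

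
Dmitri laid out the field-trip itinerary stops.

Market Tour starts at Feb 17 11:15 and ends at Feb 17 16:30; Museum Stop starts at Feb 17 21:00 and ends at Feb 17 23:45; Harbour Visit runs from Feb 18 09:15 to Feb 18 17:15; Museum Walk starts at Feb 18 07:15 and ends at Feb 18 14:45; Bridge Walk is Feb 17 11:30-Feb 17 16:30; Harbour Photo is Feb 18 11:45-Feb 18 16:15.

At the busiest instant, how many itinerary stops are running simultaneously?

Sort all start/end points and keep a running count:
Feb 17 11:15 start Market Tour → 1
Feb 17 11:30 start Bridge Walk → 2
Feb 17 16:30 end Bridge Walk → 1
Feb 17 16:30 end Market Tour → 0
Feb 17 21:00 start Museum Stop → 1
Feb 17 23:45 end Museum Stop → 0
Feb 18 07:15 start Museum Walk → 1
Feb 18 09:15 start Harbour Visit → 2
Feb 18 11:45 start Harbour Photo → 3
Feb 18 14:45 end Museum Walk → 2
Feb 18 16:15 end Harbour Photo → 1
Feb 18 17:15 end Harbour Visit → 0
Peak is 3, at Feb 18 11:45 (Harbour Photo, Harbour Visit, Museum Walk).

3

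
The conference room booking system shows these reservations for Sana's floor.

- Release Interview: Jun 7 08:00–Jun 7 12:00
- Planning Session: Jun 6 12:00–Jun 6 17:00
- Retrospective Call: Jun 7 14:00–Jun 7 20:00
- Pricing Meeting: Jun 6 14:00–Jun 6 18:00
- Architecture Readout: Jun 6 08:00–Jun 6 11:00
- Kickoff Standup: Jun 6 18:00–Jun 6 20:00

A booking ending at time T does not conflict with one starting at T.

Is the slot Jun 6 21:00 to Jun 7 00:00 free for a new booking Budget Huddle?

Yes — the slot is free

Architecture Readout: ends Jun 6 11:00 at or before Budget Huddle starts Jun 6 21:00 → clear.
Planning Session: ends Jun 6 17:00 at or before Budget Huddle starts Jun 6 21:00 → clear.
Pricing Meeting: ends Jun 6 18:00 at or before Budget Huddle starts Jun 6 21:00 → clear.
Kickoff Standup: ends Jun 6 20:00 at or before Budget Huddle starts Jun 6 21:00 → clear.
Release Interview: starts Jun 7 08:00 at or after Budget Huddle ends Jun 7 00:00 → clear.
Retrospective Call: starts Jun 7 14:00 at or after Budget Huddle ends Jun 7 00:00 → clear.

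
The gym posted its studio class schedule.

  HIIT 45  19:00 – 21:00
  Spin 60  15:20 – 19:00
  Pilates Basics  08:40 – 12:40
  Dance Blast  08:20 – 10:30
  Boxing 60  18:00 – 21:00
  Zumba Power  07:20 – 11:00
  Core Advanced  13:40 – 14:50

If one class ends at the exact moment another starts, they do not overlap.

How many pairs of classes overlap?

Sorted by start: Zumba Power, Dance Blast, Pilates Basics, Core Advanced, Spin 60, Boxing 60, HIIT 45.
Dance Blast starts before Zumba Power ends → Zumba Power and Dance Blast overlap.
Pilates Basics starts before Zumba Power ends → Zumba Power and Pilates Basics overlap.
Core Advanced starts after Zumba Power ends, so Zumba Power has no further overlaps.
Pilates Basics starts before Dance Blast ends → Dance Blast and Pilates Basics overlap.
Core Advanced starts after Dance Blast ends, so Dance Blast has no further overlaps.
Core Advanced starts after Pilates Basics ends, so Pilates Basics has no further overlaps.
Spin 60 starts after Core Advanced ends, so Core Advanced has no further overlaps.
Boxing 60 starts before Spin 60 ends → Spin 60 and Boxing 60 overlap.
HIIT 45 starts exactly when Spin 60 ends (back-to-back, no overlap).
HIIT 45 starts before Boxing 60 ends → Boxing 60 and HIIT 45 overlap.
Overlapping pairs: Boxing 60 & HIIT 45, Boxing 60 & Spin 60, Dance Blast & Pilates Basics, Dance Blast & Zumba Power, Pilates Basics & Zumba Power — 5 in total.

5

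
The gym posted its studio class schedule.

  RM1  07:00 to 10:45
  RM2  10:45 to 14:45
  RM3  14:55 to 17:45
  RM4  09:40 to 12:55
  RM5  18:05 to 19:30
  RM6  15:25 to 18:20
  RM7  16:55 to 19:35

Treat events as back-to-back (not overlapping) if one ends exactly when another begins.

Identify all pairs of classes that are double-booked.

RM1 & RM4, RM2 & RM4, RM3 & RM6, RM3 & RM7, RM5 & RM6, RM5 & RM7, RM6 & RM7

Sorted by start: RM1, RM4, RM2, RM3, RM6, RM7, RM5.
RM4 starts before RM1 ends → RM1 and RM4 overlap.
RM2 starts exactly when RM1 ends (back-to-back, no overlap), so nothing later overlaps RM1 either.
RM2 starts before RM4 ends → RM4 and RM2 overlap.
RM3 starts after RM4 ends, so nothing later overlaps RM4 either.
RM3 starts after RM2 ends, so nothing later overlaps RM2 either.
RM6 starts before RM3 ends → RM3 and RM6 overlap.
RM7 starts before RM3 ends → RM3 and RM7 overlap.
RM5 starts after RM3 ends.
RM7 starts before RM6 ends → RM6 and RM7 overlap.
RM5 starts before RM6 ends → RM6 and RM5 overlap.
RM5 starts before RM7 ends → RM7 and RM5 overlap.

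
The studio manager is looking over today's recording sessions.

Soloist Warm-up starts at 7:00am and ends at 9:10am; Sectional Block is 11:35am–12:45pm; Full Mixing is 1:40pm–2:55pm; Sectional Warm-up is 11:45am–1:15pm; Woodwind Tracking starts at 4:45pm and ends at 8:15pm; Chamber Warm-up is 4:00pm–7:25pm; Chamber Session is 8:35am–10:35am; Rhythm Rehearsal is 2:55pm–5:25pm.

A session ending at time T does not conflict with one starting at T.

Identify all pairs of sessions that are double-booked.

Sorted by start: Soloist Warm-up, Chamber Session, Sectional Block, Sectional Warm-up, Full Mixing, Rhythm Rehearsal, Chamber Warm-up, Woodwind Tracking.
Chamber Session starts before Soloist Warm-up ends → Soloist Warm-up and Chamber Session overlap.
Sectional Block starts after Soloist Warm-up ends, so Soloist Warm-up has no further overlaps.
Sectional Block starts after Chamber Session ends, so Chamber Session has no further overlaps.
Sectional Warm-up starts before Sectional Block ends → Sectional Block and Sectional Warm-up overlap.
Full Mixing starts after Sectional Block ends, so Sectional Block has no further overlaps.
Full Mixing starts after Sectional Warm-up ends, so Sectional Warm-up has no further overlaps.
Rhythm Rehearsal starts exactly when Full Mixing ends (back-to-back, no overlap), so Full Mixing has no further overlaps.
Chamber Warm-up starts before Rhythm Rehearsal ends → Rhythm Rehearsal and Chamber Warm-up overlap.
Woodwind Tracking starts before Rhythm Rehearsal ends → Rhythm Rehearsal and Woodwind Tracking overlap.
Woodwind Tracking starts before Chamber Warm-up ends → Chamber Warm-up and Woodwind Tracking overlap.

Chamber Session & Soloist Warm-up, Chamber Warm-up & Rhythm Rehearsal, Chamber Warm-up & Woodwind Tracking, Rhythm Rehearsal & Woodwind Tracking, Sectional Block & Sectional Warm-up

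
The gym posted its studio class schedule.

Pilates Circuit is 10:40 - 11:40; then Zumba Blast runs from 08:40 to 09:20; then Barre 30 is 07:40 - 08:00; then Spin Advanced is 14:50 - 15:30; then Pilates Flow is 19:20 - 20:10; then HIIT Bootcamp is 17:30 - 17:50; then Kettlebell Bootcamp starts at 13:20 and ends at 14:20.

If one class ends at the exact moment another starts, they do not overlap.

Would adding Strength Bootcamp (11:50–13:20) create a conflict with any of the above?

Barre 30: ends 08:00 at or before Strength Bootcamp starts 11:50 → clear.
Zumba Blast: ends 09:20 at or before Strength Bootcamp starts 11:50 → clear.
Pilates Circuit: ends 11:40 at or before Strength Bootcamp starts 11:50 → clear.
Kettlebell Bootcamp: starts 13:20 at or after Strength Bootcamp ends 13:20 → clear.
Spin Advanced: starts 14:50 at or after Strength Bootcamp ends 13:20 → clear.
HIIT Bootcamp: starts 17:30 at or after Strength Bootcamp ends 13:20 → clear.
Pilates Flow: starts 19:20 at or after Strength Bootcamp ends 13:20 → clear.

No — it doesn't clash with anything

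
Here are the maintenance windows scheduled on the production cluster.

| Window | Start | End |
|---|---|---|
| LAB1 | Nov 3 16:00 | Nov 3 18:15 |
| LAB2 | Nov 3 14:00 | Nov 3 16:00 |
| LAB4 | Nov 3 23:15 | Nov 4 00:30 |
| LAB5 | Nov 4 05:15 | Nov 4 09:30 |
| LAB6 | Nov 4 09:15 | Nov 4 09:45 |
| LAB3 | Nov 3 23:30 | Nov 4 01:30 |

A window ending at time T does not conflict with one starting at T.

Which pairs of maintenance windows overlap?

Two intervals overlap when each starts before the other ends.
Sorted by start: LAB2, LAB1, LAB4, LAB3, LAB5, LAB6.
LAB1 starts exactly when LAB2 ends (back-to-back, no overlap); LAB2 is clear from here.
LAB4 starts after LAB1 ends; LAB1 is clear from here.
LAB3 starts before LAB4 ends → LAB4 and LAB3 overlap.
LAB5 starts after LAB4 ends; LAB4 is clear from here.
LAB5 starts after LAB3 ends; LAB3 is clear from here.
LAB6 starts before LAB5 ends → LAB5 and LAB6 overlap.

LAB3 & LAB4, LAB5 & LAB6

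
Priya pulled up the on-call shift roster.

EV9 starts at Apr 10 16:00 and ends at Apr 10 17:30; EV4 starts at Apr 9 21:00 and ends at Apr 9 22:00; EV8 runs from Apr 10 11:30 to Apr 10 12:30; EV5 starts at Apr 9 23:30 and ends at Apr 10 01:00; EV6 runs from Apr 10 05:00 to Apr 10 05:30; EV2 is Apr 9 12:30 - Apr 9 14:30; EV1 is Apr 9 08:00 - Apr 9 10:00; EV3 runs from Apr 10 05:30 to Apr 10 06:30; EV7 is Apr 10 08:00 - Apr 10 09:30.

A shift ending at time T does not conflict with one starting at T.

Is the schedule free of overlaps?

Yes

Two intervals overlap when each starts before the other ends.
Sorted by start: EV1, EV2, EV4, EV5, EV6, EV3, EV7, EV8, EV9.
EV2 starts after EV1 ends, so nothing later overlaps EV1 either.
EV4 starts after EV2 ends, so nothing later overlaps EV2 either.
EV5 starts after EV4 ends, so nothing later overlaps EV4 either.
EV6 starts after EV5 ends, so nothing later overlaps EV5 either.
EV3 starts exactly when EV6 ends (back-to-back, no overlap), so nothing later overlaps EV6 either.
EV7 starts after EV3 ends, so nothing later overlaps EV3 either.
EV8 starts after EV7 ends, so nothing later overlaps EV7 either.
EV9 starts after EV8 ends.
Every pair is clear; the schedule has no overlaps.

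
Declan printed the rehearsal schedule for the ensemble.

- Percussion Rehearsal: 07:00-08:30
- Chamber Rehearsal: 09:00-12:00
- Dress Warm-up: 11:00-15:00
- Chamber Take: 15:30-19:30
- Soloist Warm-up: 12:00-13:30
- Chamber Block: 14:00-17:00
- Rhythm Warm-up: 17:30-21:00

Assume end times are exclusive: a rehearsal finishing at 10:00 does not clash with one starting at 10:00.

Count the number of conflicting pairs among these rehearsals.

5

Sorted by start: Percussion Rehearsal, Chamber Rehearsal, Dress Warm-up, Soloist Warm-up, Chamber Block, Chamber Take, Rhythm Warm-up.
Chamber Rehearsal starts after Percussion Rehearsal ends, so nothing later overlaps Percussion Rehearsal either.
Dress Warm-up starts before Chamber Rehearsal ends → Chamber Rehearsal and Dress Warm-up overlap.
Soloist Warm-up starts exactly when Chamber Rehearsal ends (back-to-back, no overlap), so nothing later overlaps Chamber Rehearsal either.
Soloist Warm-up starts before Dress Warm-up ends → Dress Warm-up and Soloist Warm-up overlap.
Chamber Block starts before Dress Warm-up ends → Dress Warm-up and Chamber Block overlap.
Chamber Take starts after Dress Warm-up ends, so nothing later overlaps Dress Warm-up either.
Chamber Block starts after Soloist Warm-up ends, so nothing later overlaps Soloist Warm-up either.
Chamber Take starts before Chamber Block ends → Chamber Block and Chamber Take overlap.
Rhythm Warm-up starts after Chamber Block ends.
Rhythm Warm-up starts before Chamber Take ends → Chamber Take and Rhythm Warm-up overlap.
Overlapping pairs: Chamber Block & Chamber Take, Chamber Block & Dress Warm-up, Chamber Rehearsal & Dress Warm-up, Chamber Take & Rhythm Warm-up, Dress Warm-up & Soloist Warm-up — 5 in total.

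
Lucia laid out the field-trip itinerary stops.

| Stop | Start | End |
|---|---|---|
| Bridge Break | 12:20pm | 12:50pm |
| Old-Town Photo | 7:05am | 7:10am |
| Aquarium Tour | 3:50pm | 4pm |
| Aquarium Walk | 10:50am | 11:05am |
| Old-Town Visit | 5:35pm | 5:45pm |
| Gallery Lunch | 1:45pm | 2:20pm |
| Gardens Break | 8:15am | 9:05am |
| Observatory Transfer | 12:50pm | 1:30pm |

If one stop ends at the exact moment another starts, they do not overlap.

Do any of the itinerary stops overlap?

Check each pair: they overlap iff neither finishes before the other starts.
Sorted by start: Old-Town Photo, Gardens Break, Aquarium Walk, Bridge Break, Observatory Transfer, Gallery Lunch, Aquarium Tour, Old-Town Visit.
Gardens Break starts after Old-Town Photo ends, so Old-Town Photo has no further overlaps.
Aquarium Walk starts after Gardens Break ends, so Gardens Break has no further overlaps.
Bridge Break starts after Aquarium Walk ends, so Aquarium Walk has no further overlaps.
Observatory Transfer starts exactly when Bridge Break ends (back-to-back, no overlap), so Bridge Break has no further overlaps.
Gallery Lunch starts after Observatory Transfer ends, so Observatory Transfer has no further overlaps.
Aquarium Tour starts after Gallery Lunch ends, so Gallery Lunch has no further overlaps.
Old-Town Visit starts after Aquarium Tour ends.
Every pair is clear; the schedule has no overlaps.

No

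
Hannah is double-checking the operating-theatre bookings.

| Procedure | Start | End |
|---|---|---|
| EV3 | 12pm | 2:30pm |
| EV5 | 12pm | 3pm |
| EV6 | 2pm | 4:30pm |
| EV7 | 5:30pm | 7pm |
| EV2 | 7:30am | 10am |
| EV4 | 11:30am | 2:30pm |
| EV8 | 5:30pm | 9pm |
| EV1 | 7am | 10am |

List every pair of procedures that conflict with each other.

Sorted by start: EV1, EV2, EV4, EV3, EV5, EV6, EV7, EV8.
EV2 starts before EV1 ends → EV1 and EV2 overlap.
EV4 starts after EV1 ends — done with EV1.
EV4 starts after EV2 ends — done with EV2.
EV3 starts before EV4 ends → EV4 and EV3 overlap.
EV5 starts before EV4 ends → EV4 and EV5 overlap.
EV6 starts before EV4 ends → EV4 and EV6 overlap.
EV7 starts after EV4 ends — done with EV4.
EV5 starts before EV3 ends → EV3 and EV5 overlap.
EV6 starts before EV3 ends → EV3 and EV6 overlap.
EV7 starts after EV3 ends — done with EV3.
EV6 starts before EV5 ends → EV5 and EV6 overlap.
EV7 starts after EV5 ends — done with EV5.
EV7 starts after EV6 ends — done with EV6.
EV8 starts before EV7 ends → EV7 and EV8 overlap.

EV1 & EV2, EV3 & EV4, EV3 & EV5, EV3 & EV6, EV4 & EV5, EV4 & EV6, EV5 & EV6, EV7 & EV8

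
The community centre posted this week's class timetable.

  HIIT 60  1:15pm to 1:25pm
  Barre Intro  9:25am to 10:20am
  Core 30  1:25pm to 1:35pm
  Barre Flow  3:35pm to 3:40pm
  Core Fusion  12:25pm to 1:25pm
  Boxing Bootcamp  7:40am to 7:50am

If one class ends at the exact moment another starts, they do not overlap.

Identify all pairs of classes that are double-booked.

Sorted by start: Boxing Bootcamp, Barre Intro, Core Fusion, HIIT 60, Core 30, Barre Flow.
Barre Intro starts after Boxing Bootcamp ends — done with Boxing Bootcamp.
Core Fusion starts after Barre Intro ends — done with Barre Intro.
HIIT 60 starts before Core Fusion ends → Core Fusion and HIIT 60 overlap.
Core 30 starts exactly when Core Fusion ends (back-to-back, no overlap) — done with Core Fusion.
Core 30 starts exactly when HIIT 60 ends (back-to-back, no overlap) — done with HIIT 60.
Barre Flow starts after Core 30 ends.

Core Fusion & HIIT 60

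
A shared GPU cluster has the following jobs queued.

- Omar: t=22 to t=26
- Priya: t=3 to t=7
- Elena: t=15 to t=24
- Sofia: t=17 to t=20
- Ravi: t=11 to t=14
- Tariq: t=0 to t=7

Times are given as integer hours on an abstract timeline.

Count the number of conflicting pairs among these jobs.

Sorted by start: Tariq, Priya, Ravi, Elena, Sofia, Omar.
Priya starts before Tariq ends → Tariq and Priya overlap.
Ravi starts after Tariq ends, so Tariq has no further overlaps.
Ravi starts after Priya ends, so Priya has no further overlaps.
Elena starts after Ravi ends, so Ravi has no further overlaps.
Sofia starts before Elena ends → Elena and Sofia overlap.
Omar starts before Elena ends → Elena and Omar overlap.
Omar starts after Sofia ends.
Overlapping pairs: Elena & Omar, Elena & Sofia, Priya & Tariq — 3 in total.

3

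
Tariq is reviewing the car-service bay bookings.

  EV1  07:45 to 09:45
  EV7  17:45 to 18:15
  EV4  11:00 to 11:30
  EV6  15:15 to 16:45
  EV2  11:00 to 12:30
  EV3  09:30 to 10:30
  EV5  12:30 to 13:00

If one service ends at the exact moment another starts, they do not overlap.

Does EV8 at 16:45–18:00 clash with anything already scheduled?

Yes — it overlaps EV7

EV1: ends 09:45 at or before EV8 starts 16:45 → clear.
EV3: ends 10:30 at or before EV8 starts 16:45 → clear.
EV2: ends 12:30 at or before EV8 starts 16:45 → clear.
EV4: ends 11:30 at or before EV8 starts 16:45 → clear.
EV5: ends 13:00 at or before EV8 starts 16:45 → clear.
EV6: ends 16:45 at or before EV8 starts 16:45 → clear.
EV7: starts 17:45 before EV8 ends 18:00, and ends 18:15 after EV8 starts 16:45 → overlap.
EV8 overlaps EV7.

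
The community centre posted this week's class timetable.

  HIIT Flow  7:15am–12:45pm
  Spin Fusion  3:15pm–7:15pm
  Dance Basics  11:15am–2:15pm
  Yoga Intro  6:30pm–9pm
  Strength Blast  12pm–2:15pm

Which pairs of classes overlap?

Sorted by start: HIIT Flow, Dance Basics, Strength Blast, Spin Fusion, Yoga Intro.
Dance Basics starts before HIIT Flow ends → HIIT Flow and Dance Basics overlap.
Strength Blast starts before HIIT Flow ends → HIIT Flow and Strength Blast overlap.
Spin Fusion starts after HIIT Flow ends, so nothing later overlaps HIIT Flow either.
Strength Blast starts before Dance Basics ends → Dance Basics and Strength Blast overlap.
Spin Fusion starts after Dance Basics ends, so nothing later overlaps Dance Basics either.
Spin Fusion starts after Strength Blast ends, so nothing later overlaps Strength Blast either.
Yoga Intro starts before Spin Fusion ends → Spin Fusion and Yoga Intro overlap.

Dance Basics & HIIT Flow, Dance Basics & Strength Blast, HIIT Flow & Strength Blast, Spin Fusion & Yoga Intro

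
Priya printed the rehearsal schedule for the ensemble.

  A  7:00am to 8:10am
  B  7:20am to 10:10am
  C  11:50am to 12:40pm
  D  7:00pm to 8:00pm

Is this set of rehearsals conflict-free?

No

Check each pair: they overlap iff neither finishes before the other starts.
Sorted by start: A, B, C, D.
B starts before A ends → A and B overlap.
That's a conflict, so the schedule is not conflict-free.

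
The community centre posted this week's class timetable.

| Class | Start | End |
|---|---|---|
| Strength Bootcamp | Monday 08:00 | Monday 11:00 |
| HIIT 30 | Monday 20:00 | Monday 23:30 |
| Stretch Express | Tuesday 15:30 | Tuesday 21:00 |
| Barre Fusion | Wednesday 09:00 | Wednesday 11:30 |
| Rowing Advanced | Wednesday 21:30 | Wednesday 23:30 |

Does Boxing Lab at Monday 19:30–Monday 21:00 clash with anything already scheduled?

Yes — it overlaps HIIT 30

Strength Bootcamp: ends Monday 11:00 at or before Boxing Lab starts Monday 19:30 → clear.
HIIT 30: starts Monday 20:00 before Boxing Lab ends Monday 21:00, and ends Monday 23:30 after Boxing Lab starts Monday 19:30 → overlap.
Stretch Express: starts Tuesday 15:30 at or after Boxing Lab ends Monday 21:00 → clear.
Barre Fusion: starts Wednesday 09:00 at or after Boxing Lab ends Monday 21:00 → clear.
Rowing Advanced: starts Wednesday 21:30 at or after Boxing Lab ends Monday 21:00 → clear.
Boxing Lab overlaps HIIT 30.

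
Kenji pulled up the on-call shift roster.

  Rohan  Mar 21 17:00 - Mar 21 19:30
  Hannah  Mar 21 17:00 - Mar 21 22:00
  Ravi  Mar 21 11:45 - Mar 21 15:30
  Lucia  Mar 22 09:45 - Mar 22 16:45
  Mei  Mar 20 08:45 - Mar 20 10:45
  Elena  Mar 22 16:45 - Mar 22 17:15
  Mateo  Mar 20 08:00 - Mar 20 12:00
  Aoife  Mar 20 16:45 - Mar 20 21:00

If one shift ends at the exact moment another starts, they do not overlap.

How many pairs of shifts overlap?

Sorted by start: Mateo, Mei, Aoife, Ravi, Hannah, Rohan, Lucia, Elena.
Mei starts before Mateo ends → Mateo and Mei overlap.
Aoife starts after Mateo ends; Mateo is clear from here.
Aoife starts after Mei ends; Mei is clear from here.
Ravi starts after Aoife ends; Aoife is clear from here.
Hannah starts after Ravi ends; Ravi is clear from here.
Rohan starts before Hannah ends → Hannah and Rohan overlap.
Lucia starts after Hannah ends; Hannah is clear from here.
Lucia starts after Rohan ends; Rohan is clear from here.
Elena starts exactly when Lucia ends (back-to-back, no overlap).
Overlapping pairs: Hannah & Rohan, Mateo & Mei — 2 in total.

2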